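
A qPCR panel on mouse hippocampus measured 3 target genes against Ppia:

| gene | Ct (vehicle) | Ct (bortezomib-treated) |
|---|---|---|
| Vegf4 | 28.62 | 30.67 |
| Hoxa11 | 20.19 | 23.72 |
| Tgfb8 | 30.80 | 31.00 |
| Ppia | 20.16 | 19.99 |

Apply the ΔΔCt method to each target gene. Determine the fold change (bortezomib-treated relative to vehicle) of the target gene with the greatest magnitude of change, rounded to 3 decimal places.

0.077

Vegf4: ΔΔCt = (30.67−19.99) − (28.62−20.16) = 10.68 − 8.46 = 2.22; fold change = 2^-2.22 = 0.215
Hoxa11: ΔΔCt = (23.72−19.99) − (20.19−20.16) = 3.73 − 0.03 = 3.70; fold change = 2^-3.70 = 0.077
Tgfb8: ΔΔCt = (31.00−19.99) − (30.80−20.16) = 11.01 − 10.64 = 0.37; fold change = 2^-0.37 = 0.774
Hoxa11 has the largest |ΔΔCt| = 3.70.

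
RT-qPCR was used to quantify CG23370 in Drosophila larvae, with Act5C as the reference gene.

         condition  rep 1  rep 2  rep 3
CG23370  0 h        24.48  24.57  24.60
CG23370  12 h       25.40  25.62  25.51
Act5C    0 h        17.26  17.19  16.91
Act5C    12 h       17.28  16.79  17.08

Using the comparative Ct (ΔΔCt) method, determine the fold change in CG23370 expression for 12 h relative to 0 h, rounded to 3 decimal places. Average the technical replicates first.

0.490

Mean Ct: CG23370 0 h 24.550; CG23370 12 h 25.510; Act5C 0 h 17.120; Act5C 12 h 17.050
ΔCt(0 h) = 24.550 − 17.120 = 7.430
ΔCt(12 h) = 25.510 − 17.050 = 8.460
ΔΔCt = 8.460 − 7.430 = 1.030
Fold change = 2^(−1.030) = 0.4897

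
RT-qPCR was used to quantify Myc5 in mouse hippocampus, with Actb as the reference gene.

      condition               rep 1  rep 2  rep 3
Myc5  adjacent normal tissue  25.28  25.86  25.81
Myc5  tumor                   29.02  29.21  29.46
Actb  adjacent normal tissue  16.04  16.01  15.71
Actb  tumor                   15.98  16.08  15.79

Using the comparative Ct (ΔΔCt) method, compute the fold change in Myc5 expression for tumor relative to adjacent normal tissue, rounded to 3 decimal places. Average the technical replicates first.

0.085

Mean Ct: Myc5 adjacent normal tissue 25.650; Myc5 tumor 29.230; Actb adjacent normal tissue 15.920; Actb tumor 15.950
ΔCt(adjacent normal tissue) = 25.650 − 15.920 = 9.730
ΔCt(tumor) = 29.230 − 15.950 = 13.280
ΔΔCt = 13.280 − 9.730 = 3.550
Fold change = 2^(−3.550) = 0.0854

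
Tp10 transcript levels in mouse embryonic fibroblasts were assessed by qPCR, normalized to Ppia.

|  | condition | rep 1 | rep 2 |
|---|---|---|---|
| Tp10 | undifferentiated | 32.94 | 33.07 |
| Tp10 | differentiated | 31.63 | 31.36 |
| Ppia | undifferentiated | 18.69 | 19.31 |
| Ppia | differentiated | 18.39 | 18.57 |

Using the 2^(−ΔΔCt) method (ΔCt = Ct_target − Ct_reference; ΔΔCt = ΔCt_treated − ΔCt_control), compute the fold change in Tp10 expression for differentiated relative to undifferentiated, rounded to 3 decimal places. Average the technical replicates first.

1.986

Mean Ct: Tp10 undifferentiated 33.005; Tp10 differentiated 31.495; Ppia undifferentiated 19.000; Ppia differentiated 18.480
ΔCt(undifferentiated) = 33.005 − 19.000 = 14.005
ΔCt(differentiated) = 31.495 − 18.480 = 13.015
ΔΔCt = 13.015 − 14.005 = -0.990
Fold change = 2^(−(-0.990)) = 2^0.990 = 1.9862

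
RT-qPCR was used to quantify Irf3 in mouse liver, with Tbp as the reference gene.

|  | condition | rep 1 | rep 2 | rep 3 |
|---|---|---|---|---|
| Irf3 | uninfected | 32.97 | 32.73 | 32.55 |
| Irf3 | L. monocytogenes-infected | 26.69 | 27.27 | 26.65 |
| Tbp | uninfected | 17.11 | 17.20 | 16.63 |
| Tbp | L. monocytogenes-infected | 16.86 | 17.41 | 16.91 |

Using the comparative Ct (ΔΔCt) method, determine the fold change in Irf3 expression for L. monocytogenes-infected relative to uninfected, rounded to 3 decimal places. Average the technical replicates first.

Mean Ct: Irf3 uninfected 32.750; Irf3 L. monocytogenes-infected 26.870; Tbp uninfected 16.980; Tbp L. monocytogenes-infected 17.060
ΔCt(uninfected) = 32.750 − 16.980 = 15.770
ΔCt(L. monocytogenes-infected) = 26.870 − 17.060 = 9.810
ΔΔCt = 9.810 − 15.770 = -5.960
Fold change = 2^(−(-5.960)) = 2^5.960 = 62.2499

62.250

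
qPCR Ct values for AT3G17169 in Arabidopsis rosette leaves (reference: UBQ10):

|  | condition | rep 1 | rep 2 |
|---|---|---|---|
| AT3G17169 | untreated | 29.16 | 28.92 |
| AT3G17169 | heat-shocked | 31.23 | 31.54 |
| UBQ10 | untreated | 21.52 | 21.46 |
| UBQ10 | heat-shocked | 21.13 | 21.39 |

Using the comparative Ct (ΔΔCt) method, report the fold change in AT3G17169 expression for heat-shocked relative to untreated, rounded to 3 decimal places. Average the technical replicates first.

0.168

Mean Ct: AT3G17169 untreated 29.040; AT3G17169 heat-shocked 31.385; UBQ10 untreated 21.490; UBQ10 heat-shocked 21.260
ΔCt(untreated) = 29.040 − 21.490 = 7.550
ΔCt(heat-shocked) = 31.385 − 21.260 = 10.125
ΔΔCt = 10.125 − 7.550 = 2.575
Fold change = 2^(−2.575) = 0.1678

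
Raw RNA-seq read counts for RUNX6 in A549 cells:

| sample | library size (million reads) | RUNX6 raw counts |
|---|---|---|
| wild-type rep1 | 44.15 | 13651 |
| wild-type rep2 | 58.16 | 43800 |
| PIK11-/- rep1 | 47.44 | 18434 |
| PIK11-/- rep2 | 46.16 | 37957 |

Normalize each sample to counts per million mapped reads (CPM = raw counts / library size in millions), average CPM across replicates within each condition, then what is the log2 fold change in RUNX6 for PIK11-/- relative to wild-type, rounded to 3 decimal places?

0.189

CPM(wild-type rep1) = 13651 / 44.15 = 309.1959
CPM(wild-type rep2) = 43800 / 58.16 = 753.0949
CPM(PIK11-/- rep1) = 18434 / 47.44 = 388.5750
CPM(PIK11-/- rep2) = 37957 / 46.16 = 822.2920
mean CPM(wild-type) = 531.1454; mean CPM(PIK11-/-) = 605.4335
Fold change = 605.4335 / 531.1454 = 1.13986
log2(1.13986) = 0.1889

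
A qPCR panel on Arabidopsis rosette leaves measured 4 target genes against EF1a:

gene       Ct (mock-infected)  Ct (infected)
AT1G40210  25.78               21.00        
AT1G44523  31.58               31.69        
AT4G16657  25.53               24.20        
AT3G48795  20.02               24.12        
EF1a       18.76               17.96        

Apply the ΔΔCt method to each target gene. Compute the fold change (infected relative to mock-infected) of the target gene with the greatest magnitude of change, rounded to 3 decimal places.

AT1G40210: ΔΔCt = (21.00−17.96) − (25.78−18.76) = 3.04 − 7.02 = -3.98; fold change = 2^3.98 = 15.780
AT1G44523: ΔΔCt = (31.69−17.96) − (31.58−18.76) = 13.73 − 12.82 = 0.91; fold change = 2^-0.91 = 0.532
AT4G16657: ΔΔCt = (24.20−17.96) − (25.53−18.76) = 6.24 − 6.77 = -0.53; fold change = 2^0.53 = 1.444
AT3G48795: ΔΔCt = (24.12−17.96) − (20.02−18.76) = 6.16 − 1.26 = 4.90; fold change = 2^-4.90 = 0.033
AT3G48795 has the largest |ΔΔCt| = 4.90.

0.033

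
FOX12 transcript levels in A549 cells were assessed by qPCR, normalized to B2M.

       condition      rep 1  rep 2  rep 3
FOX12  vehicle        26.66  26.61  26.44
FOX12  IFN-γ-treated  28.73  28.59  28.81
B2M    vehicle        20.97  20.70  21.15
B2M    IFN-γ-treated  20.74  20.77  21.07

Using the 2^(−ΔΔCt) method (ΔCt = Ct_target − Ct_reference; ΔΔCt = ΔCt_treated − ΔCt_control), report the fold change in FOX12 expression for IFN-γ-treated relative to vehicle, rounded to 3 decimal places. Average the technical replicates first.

0.215

Mean Ct: FOX12 vehicle 26.570; FOX12 IFN-γ-treated 28.710; B2M vehicle 20.940; B2M IFN-γ-treated 20.860
ΔCt(vehicle) = 26.570 − 20.940 = 5.630
ΔCt(IFN-γ-treated) = 28.710 − 20.860 = 7.850
ΔΔCt = 7.850 − 5.630 = 2.220
Fold change = 2^(−2.220) = 0.2146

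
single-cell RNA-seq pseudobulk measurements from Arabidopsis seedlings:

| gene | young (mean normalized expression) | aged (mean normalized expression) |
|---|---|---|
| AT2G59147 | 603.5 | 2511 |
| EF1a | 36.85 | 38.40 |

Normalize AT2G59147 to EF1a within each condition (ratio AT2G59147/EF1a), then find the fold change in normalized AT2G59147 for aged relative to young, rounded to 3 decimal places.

AT2G59147/EF1a (young) = 603.5 / 36.85 = 16.377
AT2G59147/EF1a (aged) = 2511 / 38.40 = 65.391
Fold change = 65.391 / 16.377 = 3.9928

3.993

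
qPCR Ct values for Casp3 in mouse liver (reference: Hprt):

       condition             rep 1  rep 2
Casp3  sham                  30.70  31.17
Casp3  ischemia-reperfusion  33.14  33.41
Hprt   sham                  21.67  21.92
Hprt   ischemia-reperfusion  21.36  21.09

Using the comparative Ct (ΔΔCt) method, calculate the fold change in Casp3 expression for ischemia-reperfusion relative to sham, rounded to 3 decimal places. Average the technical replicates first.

0.133

Mean Ct: Casp3 sham 30.935; Casp3 ischemia-reperfusion 33.275; Hprt sham 21.795; Hprt ischemia-reperfusion 21.225
ΔCt(sham) = 30.935 − 21.795 = 9.140
ΔCt(ischemia-reperfusion) = 33.275 − 21.225 = 12.050
ΔΔCt = 12.050 − 9.140 = 2.910
Fold change = 2^(−2.910) = 0.1330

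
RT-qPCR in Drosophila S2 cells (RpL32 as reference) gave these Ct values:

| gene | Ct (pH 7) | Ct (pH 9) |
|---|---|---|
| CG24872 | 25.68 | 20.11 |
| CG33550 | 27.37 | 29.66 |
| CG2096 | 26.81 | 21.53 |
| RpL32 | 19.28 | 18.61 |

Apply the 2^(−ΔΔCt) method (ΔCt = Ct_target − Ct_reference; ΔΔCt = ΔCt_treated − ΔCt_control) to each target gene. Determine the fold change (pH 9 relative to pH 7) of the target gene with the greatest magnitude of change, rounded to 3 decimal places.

29.857

CG24872: ΔΔCt = (20.11−18.61) − (25.68−19.28) = 1.50 − 6.40 = -4.90; fold change = 2^4.90 = 29.857
CG33550: ΔΔCt = (29.66−18.61) − (27.37−19.28) = 11.05 − 8.09 = 2.96; fold change = 2^-2.96 = 0.129
CG2096: ΔΔCt = (21.53−18.61) − (26.81−19.28) = 2.92 − 7.53 = -4.61; fold change = 2^4.61 = 24.420
CG24872 has the largest |ΔΔCt| = 4.90.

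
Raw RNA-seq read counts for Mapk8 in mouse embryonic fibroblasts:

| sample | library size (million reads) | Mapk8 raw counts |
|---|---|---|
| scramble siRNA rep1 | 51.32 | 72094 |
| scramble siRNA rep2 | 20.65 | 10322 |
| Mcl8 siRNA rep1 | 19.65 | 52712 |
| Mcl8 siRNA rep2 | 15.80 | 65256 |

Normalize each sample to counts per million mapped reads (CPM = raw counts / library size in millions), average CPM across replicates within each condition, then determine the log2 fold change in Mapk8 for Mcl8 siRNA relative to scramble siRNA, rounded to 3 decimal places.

CPM(scramble siRNA rep1) = 72094 / 51.32 = 1404.7935
CPM(scramble siRNA rep2) = 10322 / 20.65 = 499.8547
CPM(Mcl8 siRNA rep1) = 52712 / 19.65 = 2682.5445
CPM(Mcl8 siRNA rep2) = 65256 / 15.80 = 4130.1266
mean CPM(scramble siRNA) = 952.3241; mean CPM(Mcl8 siRNA) = 3406.3356
Fold change = 3406.3356 / 952.3241 = 3.57687
log2(3.57687) = 1.8387

1.839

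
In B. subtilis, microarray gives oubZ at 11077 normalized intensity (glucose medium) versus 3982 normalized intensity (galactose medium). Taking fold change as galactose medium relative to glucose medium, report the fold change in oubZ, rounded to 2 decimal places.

Fold change = 3982 / 11077 = 0.359
oubZ is downregulated.

0.36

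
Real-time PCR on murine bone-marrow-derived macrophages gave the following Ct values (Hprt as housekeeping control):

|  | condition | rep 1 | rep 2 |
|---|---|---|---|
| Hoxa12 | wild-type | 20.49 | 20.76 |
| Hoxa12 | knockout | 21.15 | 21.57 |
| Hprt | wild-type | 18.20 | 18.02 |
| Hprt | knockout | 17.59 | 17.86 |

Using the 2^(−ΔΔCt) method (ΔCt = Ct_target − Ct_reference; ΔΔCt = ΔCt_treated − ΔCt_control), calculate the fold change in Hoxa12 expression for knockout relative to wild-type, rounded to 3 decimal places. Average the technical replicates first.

Mean Ct: Hoxa12 wild-type 20.625; Hoxa12 knockout 21.360; Hprt wild-type 18.110; Hprt knockout 17.725
ΔCt(wild-type) = 20.625 − 18.110 = 2.515
ΔCt(knockout) = 21.360 − 17.725 = 3.635
ΔΔCt = 3.635 − 2.515 = 1.120
Fold change = 2^(−1.120) = 0.4601

0.460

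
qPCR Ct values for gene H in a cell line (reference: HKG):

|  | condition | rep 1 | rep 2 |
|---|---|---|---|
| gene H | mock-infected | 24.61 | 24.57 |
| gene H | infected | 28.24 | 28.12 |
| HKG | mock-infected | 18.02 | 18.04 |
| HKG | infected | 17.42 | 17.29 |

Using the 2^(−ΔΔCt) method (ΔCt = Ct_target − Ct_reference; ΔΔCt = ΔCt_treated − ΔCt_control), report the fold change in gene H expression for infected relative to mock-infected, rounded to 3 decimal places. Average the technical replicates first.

0.052

Mean Ct: gene H mock-infected 24.590; gene H infected 28.180; HKG mock-infected 18.030; HKG infected 17.355
ΔCt(mock-infected) = 24.590 − 18.030 = 6.560
ΔCt(infected) = 28.180 − 17.355 = 10.825
ΔΔCt = 10.825 − 6.560 = 4.265
Fold change = 2^(−4.265) = 0.0520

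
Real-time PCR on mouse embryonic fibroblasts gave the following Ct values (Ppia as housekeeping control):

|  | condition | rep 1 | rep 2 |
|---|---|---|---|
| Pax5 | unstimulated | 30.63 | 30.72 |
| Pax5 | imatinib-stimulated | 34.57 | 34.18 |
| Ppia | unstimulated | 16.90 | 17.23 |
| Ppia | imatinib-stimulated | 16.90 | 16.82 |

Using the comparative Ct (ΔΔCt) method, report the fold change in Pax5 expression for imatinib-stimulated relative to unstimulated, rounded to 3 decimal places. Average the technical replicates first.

0.067

Mean Ct: Pax5 unstimulated 30.675; Pax5 imatinib-stimulated 34.375; Ppia unstimulated 17.065; Ppia imatinib-stimulated 16.860
ΔCt(unstimulated) = 30.675 − 17.065 = 13.610
ΔCt(imatinib-stimulated) = 34.375 − 16.860 = 17.515
ΔΔCt = 17.515 − 13.610 = 3.905
Fold change = 2^(−3.905) = 0.0668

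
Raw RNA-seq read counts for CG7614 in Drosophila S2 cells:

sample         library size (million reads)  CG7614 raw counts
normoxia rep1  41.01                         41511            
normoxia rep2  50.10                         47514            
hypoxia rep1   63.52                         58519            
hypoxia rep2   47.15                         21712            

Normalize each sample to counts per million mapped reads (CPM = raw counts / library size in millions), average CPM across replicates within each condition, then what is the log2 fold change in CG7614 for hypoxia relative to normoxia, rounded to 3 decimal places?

CPM(normoxia rep1) = 41511 / 41.01 = 1012.2165
CPM(normoxia rep2) = 47514 / 50.10 = 948.3832
CPM(hypoxia rep1) = 58519 / 63.52 = 921.2689
CPM(hypoxia rep2) = 21712 / 47.15 = 460.4878
mean CPM(normoxia) = 980.2999; mean CPM(hypoxia) = 690.8783
Fold change = 690.8783 / 980.2999 = 0.70476
log2(0.70476) = -0.5048

-0.505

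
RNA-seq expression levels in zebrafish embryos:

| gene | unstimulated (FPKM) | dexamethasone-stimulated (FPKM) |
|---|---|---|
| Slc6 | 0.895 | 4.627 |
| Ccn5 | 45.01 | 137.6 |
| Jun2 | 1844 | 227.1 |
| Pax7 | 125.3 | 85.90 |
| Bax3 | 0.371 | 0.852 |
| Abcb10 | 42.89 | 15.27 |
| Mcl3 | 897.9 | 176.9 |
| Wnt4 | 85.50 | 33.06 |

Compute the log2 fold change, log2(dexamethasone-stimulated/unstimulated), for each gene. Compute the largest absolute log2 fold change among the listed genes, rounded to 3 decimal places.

log2(4.627/0.895) = 2.370  (Slc6)
log2(137.6/45.01) = 1.612  (Ccn5)
log2(227.1/1844) = -3.021  (Jun2)
log2(85.90/125.3) = -0.545  (Pax7)
log2(0.852/0.371) = 1.199  (Bax3)
log2(15.27/42.89) = -1.490  (Abcb10)
log2(176.9/897.9) = -2.344  (Mcl3)
log2(33.06/85.50) = -1.371  (Wnt4)
The largest magnitude belongs to Jun2.

3.021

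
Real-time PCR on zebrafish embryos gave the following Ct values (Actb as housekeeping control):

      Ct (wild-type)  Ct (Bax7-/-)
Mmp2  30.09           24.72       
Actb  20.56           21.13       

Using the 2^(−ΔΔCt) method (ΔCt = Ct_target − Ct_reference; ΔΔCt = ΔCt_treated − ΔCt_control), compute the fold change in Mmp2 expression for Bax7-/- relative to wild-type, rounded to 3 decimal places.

61.393

ΔCt(wild-type) = 30.090 − 20.560 = 9.530
ΔCt(Bax7-/-) = 24.720 − 21.130 = 3.590
ΔΔCt = 3.590 − 9.530 = -5.940
Fold change = 2^(−(-5.940)) = 2^5.940 = 61.3929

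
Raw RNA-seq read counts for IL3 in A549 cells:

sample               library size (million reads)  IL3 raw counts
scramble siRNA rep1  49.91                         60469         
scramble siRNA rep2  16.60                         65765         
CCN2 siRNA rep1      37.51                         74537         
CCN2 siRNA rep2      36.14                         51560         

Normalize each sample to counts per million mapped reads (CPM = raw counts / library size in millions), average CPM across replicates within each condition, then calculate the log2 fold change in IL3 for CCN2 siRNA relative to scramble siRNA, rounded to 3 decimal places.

-0.600

CPM(scramble siRNA rep1) = 60469 / 49.91 = 1211.5608
CPM(scramble siRNA rep2) = 65765 / 16.60 = 3961.7470
CPM(CCN2 siRNA rep1) = 74537 / 37.51 = 1987.1234
CPM(CCN2 siRNA rep2) = 51560 / 36.14 = 1426.6740
mean CPM(scramble siRNA) = 2586.6539; mean CPM(CCN2 siRNA) = 1706.8987
Fold change = 1706.8987 / 2586.6539 = 0.65989
log2(0.65989) = -0.5997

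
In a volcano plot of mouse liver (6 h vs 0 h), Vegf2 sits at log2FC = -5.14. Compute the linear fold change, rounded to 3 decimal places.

Fold change = 2^(-5.14) = 0.0284

0.028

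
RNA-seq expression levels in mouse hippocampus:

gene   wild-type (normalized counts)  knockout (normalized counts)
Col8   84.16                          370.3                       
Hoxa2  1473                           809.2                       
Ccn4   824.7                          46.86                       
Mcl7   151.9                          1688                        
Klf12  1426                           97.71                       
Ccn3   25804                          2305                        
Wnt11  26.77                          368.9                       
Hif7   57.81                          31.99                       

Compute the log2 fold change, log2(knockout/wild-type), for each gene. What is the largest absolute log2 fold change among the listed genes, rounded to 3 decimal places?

4.137

log2(370.3/84.16) = 2.137  (Col8)
log2(809.2/1473) = -0.864  (Hoxa2)
log2(46.86/824.7) = -4.137  (Ccn4)
log2(1688/151.9) = 3.474  (Mcl7)
log2(97.71/1426) = -3.867  (Klf12)
log2(2305/25804) = -3.485  (Ccn3)
log2(368.9/26.77) = 3.785  (Wnt11)
log2(31.99/57.81) = -0.854  (Hif7)
The largest magnitude belongs to Ccn4.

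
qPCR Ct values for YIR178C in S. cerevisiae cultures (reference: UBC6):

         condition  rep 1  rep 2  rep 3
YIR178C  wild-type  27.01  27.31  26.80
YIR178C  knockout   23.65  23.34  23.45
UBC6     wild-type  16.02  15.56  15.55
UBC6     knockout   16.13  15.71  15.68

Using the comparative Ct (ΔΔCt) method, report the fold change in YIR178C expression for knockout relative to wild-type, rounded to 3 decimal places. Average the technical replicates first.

Mean Ct: YIR178C wild-type 27.040; YIR178C knockout 23.480; UBC6 wild-type 15.710; UBC6 knockout 15.840
ΔCt(wild-type) = 27.040 − 15.710 = 11.330
ΔCt(knockout) = 23.480 − 15.840 = 7.640
ΔΔCt = 7.640 − 11.330 = -3.690
Fold change = 2^(−(-3.690)) = 2^3.690 = 12.9063

12.906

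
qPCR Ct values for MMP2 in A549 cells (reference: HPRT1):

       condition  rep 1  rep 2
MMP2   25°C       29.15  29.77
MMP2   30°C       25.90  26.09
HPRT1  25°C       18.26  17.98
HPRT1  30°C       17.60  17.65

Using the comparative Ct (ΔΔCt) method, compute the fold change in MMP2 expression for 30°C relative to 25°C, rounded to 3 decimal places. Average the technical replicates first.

7.835

Mean Ct: MMP2 25°C 29.460; MMP2 30°C 25.995; HPRT1 25°C 18.120; HPRT1 30°C 17.625
ΔCt(25°C) = 29.460 − 18.120 = 11.340
ΔCt(30°C) = 25.995 − 17.625 = 8.370
ΔΔCt = 8.370 − 11.340 = -2.970
Fold change = 2^(−(-2.970)) = 2^2.970 = 7.8354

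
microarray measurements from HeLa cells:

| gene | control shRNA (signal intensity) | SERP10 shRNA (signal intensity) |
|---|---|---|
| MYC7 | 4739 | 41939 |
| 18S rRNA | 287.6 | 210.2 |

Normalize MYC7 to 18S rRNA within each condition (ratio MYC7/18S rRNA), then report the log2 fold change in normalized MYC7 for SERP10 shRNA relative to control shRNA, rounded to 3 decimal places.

MYC7/18S rRNA (control shRNA) = 4739 / 287.6 = 16.478
MYC7/18S rRNA (SERP10 shRNA) = 41939 / 210.2 = 199.52
Fold change = 199.52 / 16.478 = 12.1084
log2(12.1084) = 3.5979

3.598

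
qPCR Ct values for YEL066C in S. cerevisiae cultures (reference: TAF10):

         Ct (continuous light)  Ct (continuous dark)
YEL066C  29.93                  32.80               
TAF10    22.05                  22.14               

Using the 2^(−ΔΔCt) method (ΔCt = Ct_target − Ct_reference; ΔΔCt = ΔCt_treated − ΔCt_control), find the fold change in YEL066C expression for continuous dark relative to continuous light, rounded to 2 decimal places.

ΔCt(continuous light) = 29.930 − 22.050 = 7.880
ΔCt(continuous dark) = 32.800 − 22.140 = 10.660
ΔΔCt = 10.660 − 7.880 = 2.780
Fold change = 2^(−2.780) = 0.146

0.15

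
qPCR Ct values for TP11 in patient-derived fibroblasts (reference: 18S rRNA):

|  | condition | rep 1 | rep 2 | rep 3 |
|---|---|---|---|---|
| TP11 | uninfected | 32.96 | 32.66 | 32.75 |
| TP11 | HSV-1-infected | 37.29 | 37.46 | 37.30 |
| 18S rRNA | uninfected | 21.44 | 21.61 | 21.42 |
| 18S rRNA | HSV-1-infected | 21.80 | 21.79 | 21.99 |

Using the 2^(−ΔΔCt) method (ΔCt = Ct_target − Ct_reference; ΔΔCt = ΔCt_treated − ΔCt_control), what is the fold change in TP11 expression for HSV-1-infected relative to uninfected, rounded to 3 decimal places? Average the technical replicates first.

Mean Ct: TP11 uninfected 32.790; TP11 HSV-1-infected 37.350; 18S rRNA uninfected 21.490; 18S rRNA HSV-1-infected 21.860
ΔCt(uninfected) = 32.790 − 21.490 = 11.300
ΔCt(HSV-1-infected) = 37.350 − 21.860 = 15.490
ΔΔCt = 15.490 − 11.300 = 4.190
Fold change = 2^(−4.190) = 0.0548

0.055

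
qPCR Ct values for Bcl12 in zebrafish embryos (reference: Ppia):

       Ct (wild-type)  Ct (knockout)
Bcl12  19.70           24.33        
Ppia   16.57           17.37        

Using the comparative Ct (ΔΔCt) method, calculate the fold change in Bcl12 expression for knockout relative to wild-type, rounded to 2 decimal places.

ΔCt(wild-type) = 19.700 − 16.570 = 3.130
ΔCt(knockout) = 24.330 − 17.370 = 6.960
ΔΔCt = 6.960 − 3.130 = 3.830
Fold change = 2^(−3.830) = 0.070

0.07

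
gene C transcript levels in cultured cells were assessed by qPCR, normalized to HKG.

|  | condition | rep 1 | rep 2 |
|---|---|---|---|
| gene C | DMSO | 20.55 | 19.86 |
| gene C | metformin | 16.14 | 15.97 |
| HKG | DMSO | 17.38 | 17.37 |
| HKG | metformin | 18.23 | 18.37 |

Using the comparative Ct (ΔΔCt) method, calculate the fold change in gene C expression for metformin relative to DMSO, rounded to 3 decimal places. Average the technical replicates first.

33.708

Mean Ct: gene C DMSO 20.205; gene C metformin 16.055; HKG DMSO 17.375; HKG metformin 18.300
ΔCt(DMSO) = 20.205 − 17.375 = 2.830
ΔCt(metformin) = 16.055 − 18.300 = -2.245
ΔΔCt = -2.245 − 2.830 = -5.075
Fold change = 2^(−(-5.075)) = 2^5.075 = 33.7076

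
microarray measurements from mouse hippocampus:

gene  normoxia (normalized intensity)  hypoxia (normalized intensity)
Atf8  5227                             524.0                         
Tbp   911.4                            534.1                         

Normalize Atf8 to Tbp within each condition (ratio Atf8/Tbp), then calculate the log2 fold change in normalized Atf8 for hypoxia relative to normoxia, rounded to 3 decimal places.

Atf8/Tbp (normoxia) = 5227 / 911.4 = 5.7351
Atf8/Tbp (hypoxia) = 524.0 / 534.1 = 0.98109
Fold change = 0.98109 / 5.7351 = 0.1711
log2(0.1711) = -2.5474

-2.547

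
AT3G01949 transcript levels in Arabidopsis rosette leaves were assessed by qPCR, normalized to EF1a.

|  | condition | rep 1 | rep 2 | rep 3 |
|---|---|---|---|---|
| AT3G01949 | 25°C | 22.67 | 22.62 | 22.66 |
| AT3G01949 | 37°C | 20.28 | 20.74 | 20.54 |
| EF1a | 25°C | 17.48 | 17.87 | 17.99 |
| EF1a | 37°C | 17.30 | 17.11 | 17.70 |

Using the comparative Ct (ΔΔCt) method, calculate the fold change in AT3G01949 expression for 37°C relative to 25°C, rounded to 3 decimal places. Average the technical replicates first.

Mean Ct: AT3G01949 25°C 22.650; AT3G01949 37°C 20.520; EF1a 25°C 17.780; EF1a 37°C 17.370
ΔCt(25°C) = 22.650 − 17.780 = 4.870
ΔCt(37°C) = 20.520 − 17.370 = 3.150
ΔΔCt = 3.150 − 4.870 = -1.720
Fold change = 2^(−(-1.720)) = 2^1.720 = 3.2944

3.294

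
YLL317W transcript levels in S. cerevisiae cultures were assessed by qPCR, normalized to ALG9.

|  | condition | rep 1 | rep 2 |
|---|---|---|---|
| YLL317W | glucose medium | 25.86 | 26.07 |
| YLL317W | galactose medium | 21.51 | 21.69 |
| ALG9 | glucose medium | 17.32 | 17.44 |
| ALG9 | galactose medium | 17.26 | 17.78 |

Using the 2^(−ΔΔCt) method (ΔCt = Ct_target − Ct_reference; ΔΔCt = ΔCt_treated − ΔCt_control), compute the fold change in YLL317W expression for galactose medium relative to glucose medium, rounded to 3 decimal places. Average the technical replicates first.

Mean Ct: YLL317W glucose medium 25.965; YLL317W galactose medium 21.600; ALG9 glucose medium 17.380; ALG9 galactose medium 17.520
ΔCt(glucose medium) = 25.965 − 17.380 = 8.585
ΔCt(galactose medium) = 21.600 − 17.520 = 4.080
ΔΔCt = 4.080 − 8.585 = -4.505
Fold change = 2^(−(-4.505)) = 2^4.505 = 22.7060

22.706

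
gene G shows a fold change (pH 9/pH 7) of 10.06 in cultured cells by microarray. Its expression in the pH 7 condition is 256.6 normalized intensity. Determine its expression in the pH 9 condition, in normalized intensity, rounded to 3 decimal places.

2581.396

pH 9 expression = 256.6 × 10.06 = 2581.396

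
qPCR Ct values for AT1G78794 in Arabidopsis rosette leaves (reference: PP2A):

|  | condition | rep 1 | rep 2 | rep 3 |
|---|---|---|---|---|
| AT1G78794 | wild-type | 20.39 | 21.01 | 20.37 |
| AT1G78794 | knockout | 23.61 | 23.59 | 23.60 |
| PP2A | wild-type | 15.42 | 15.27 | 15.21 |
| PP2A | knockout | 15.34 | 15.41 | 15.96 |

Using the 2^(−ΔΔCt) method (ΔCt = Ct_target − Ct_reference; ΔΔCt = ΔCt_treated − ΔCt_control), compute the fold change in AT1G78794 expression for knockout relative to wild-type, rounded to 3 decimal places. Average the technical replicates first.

Mean Ct: AT1G78794 wild-type 20.590; AT1G78794 knockout 23.600; PP2A wild-type 15.300; PP2A knockout 15.570
ΔCt(wild-type) = 20.590 − 15.300 = 5.290
ΔCt(knockout) = 23.600 − 15.570 = 8.030
ΔΔCt = 8.030 − 5.290 = 2.740
Fold change = 2^(−2.740) = 0.1497

0.150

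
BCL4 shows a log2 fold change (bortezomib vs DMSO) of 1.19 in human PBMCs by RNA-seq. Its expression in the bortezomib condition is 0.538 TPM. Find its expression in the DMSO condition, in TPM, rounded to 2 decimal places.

Fold change = 2^(1.19) = 2.2815
DMSO expression = 0.538 / 2.2815 = 0.24

0.24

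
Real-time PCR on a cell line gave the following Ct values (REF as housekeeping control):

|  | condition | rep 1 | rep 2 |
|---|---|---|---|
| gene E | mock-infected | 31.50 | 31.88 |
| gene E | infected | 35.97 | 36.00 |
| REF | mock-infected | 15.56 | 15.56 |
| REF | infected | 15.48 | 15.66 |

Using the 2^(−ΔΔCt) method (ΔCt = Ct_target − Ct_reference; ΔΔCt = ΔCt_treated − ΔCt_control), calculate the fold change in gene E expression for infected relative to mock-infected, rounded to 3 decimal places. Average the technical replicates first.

Mean Ct: gene E mock-infected 31.690; gene E infected 35.985; REF mock-infected 15.560; REF infected 15.570
ΔCt(mock-infected) = 31.690 − 15.560 = 16.130
ΔCt(infected) = 35.985 − 15.570 = 20.415
ΔΔCt = 20.415 − 16.130 = 4.285
Fold change = 2^(−4.285) = 0.0513

0.051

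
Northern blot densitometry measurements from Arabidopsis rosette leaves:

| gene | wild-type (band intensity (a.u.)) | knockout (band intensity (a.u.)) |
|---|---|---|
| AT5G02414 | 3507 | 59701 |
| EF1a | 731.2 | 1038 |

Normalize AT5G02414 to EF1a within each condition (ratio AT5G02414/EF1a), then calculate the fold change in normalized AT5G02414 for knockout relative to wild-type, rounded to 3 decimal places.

11.992

AT5G02414/EF1a (wild-type) = 3507 / 731.2 = 4.7962
AT5G02414/EF1a (knockout) = 59701 / 1038 = 57.515
Fold change = 57.515 / 4.7962 = 11.9918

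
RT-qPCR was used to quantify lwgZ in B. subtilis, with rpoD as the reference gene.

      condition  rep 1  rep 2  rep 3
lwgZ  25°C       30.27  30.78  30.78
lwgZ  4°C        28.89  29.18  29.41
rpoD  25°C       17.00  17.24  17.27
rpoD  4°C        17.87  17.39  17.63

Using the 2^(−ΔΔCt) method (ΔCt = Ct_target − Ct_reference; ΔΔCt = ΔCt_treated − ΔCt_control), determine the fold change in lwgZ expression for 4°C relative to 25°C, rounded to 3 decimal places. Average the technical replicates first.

3.758

Mean Ct: lwgZ 25°C 30.610; lwgZ 4°C 29.160; rpoD 25°C 17.170; rpoD 4°C 17.630
ΔCt(25°C) = 30.610 − 17.170 = 13.440
ΔCt(4°C) = 29.160 − 17.630 = 11.530
ΔΔCt = 11.530 − 13.440 = -1.910
Fold change = 2^(−(-1.910)) = 2^1.910 = 3.7581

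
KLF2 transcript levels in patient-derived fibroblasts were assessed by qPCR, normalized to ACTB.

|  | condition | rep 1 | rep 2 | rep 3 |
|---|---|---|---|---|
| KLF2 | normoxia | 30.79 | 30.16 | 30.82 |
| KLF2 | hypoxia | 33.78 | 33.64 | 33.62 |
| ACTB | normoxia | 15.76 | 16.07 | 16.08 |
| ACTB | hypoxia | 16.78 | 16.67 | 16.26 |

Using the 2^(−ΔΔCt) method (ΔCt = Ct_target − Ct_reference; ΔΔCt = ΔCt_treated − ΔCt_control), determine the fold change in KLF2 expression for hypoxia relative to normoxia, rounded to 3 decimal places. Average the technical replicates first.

Mean Ct: KLF2 normoxia 30.590; KLF2 hypoxia 33.680; ACTB normoxia 15.970; ACTB hypoxia 16.570
ΔCt(normoxia) = 30.590 − 15.970 = 14.620
ΔCt(hypoxia) = 33.680 − 16.570 = 17.110
ΔΔCt = 17.110 − 14.620 = 2.490
Fold change = 2^(−2.490) = 0.1780

0.178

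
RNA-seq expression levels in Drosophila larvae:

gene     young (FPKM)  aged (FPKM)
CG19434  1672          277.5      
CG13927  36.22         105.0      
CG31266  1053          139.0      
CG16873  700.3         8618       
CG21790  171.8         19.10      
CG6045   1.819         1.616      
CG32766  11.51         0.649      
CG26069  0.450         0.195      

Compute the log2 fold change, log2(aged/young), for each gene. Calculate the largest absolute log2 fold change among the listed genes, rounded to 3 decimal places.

4.149

log2(277.5/1672) = -2.591  (CG19434)
log2(105.0/36.22) = 1.536  (CG13927)
log2(139.0/1053) = -2.921  (CG31266)
log2(8618/700.3) = 3.621  (CG16873)
log2(19.10/171.8) = -3.169  (CG21790)
log2(1.616/1.819) = -0.171  (CG6045)
log2(0.649/11.51) = -4.149  (CG32766)
log2(0.195/0.450) = -1.206  (CG26069)
The largest magnitude belongs to CG32766.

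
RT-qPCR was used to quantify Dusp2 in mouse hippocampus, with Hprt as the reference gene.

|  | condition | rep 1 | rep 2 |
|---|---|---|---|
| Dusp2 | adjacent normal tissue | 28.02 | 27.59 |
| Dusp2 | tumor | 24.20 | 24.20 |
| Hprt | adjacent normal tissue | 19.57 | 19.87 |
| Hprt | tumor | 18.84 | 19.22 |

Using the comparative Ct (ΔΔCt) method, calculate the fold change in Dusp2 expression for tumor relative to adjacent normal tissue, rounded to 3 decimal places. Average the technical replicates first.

Mean Ct: Dusp2 adjacent normal tissue 27.805; Dusp2 tumor 24.200; Hprt adjacent normal tissue 19.720; Hprt tumor 19.030
ΔCt(adjacent normal tissue) = 27.805 − 19.720 = 8.085
ΔCt(tumor) = 24.200 − 19.030 = 5.170
ΔΔCt = 5.170 − 8.085 = -2.915
Fold change = 2^(−(-2.915)) = 2^2.915 = 7.5423

7.542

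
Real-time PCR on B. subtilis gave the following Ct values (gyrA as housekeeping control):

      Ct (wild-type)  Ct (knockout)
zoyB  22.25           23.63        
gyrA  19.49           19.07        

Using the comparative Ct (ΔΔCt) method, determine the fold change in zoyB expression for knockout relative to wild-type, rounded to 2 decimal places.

0.29

ΔCt(wild-type) = 22.250 − 19.490 = 2.760
ΔCt(knockout) = 23.630 − 19.070 = 4.560
ΔΔCt = 4.560 − 2.760 = 1.800
Fold change = 2^(−1.800) = 0.287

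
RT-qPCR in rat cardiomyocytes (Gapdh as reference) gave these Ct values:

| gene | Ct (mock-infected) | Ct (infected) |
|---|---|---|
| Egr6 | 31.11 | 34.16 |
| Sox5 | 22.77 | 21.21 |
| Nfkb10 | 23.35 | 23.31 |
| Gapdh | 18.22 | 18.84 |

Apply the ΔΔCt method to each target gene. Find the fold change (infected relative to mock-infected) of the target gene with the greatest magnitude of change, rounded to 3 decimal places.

0.186

Egr6: ΔΔCt = (34.16−18.84) − (31.11−18.22) = 15.32 − 12.89 = 2.43; fold change = 2^-2.43 = 0.186
Sox5: ΔΔCt = (21.21−18.84) − (22.77−18.22) = 2.37 − 4.55 = -2.18; fold change = 2^2.18 = 4.532
Nfkb10: ΔΔCt = (23.31−18.84) − (23.35−18.22) = 4.47 − 5.13 = -0.66; fold change = 2^0.66 = 1.580
Egr6 has the largest |ΔΔCt| = 2.43.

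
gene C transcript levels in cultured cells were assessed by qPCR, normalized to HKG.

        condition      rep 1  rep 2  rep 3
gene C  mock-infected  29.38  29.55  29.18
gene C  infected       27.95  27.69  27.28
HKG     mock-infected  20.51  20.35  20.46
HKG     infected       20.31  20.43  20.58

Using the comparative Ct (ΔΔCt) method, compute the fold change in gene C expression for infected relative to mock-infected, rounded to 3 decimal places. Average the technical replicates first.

Mean Ct: gene C mock-infected 29.370; gene C infected 27.640; HKG mock-infected 20.440; HKG infected 20.440
ΔCt(mock-infected) = 29.370 − 20.440 = 8.930
ΔCt(infected) = 27.640 − 20.440 = 7.200
ΔΔCt = 7.200 − 8.930 = -1.730
Fold change = 2^(−(-1.730)) = 2^1.730 = 3.3173

3.317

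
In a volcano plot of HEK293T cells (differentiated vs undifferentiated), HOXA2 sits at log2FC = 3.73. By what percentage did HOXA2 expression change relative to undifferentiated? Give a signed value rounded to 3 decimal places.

1226.911%

Fold change = 2^(3.73) = 13.2691
Percent change = (FC − 1) × 100% = (13.2691 − 1) × 100 = 1226.911%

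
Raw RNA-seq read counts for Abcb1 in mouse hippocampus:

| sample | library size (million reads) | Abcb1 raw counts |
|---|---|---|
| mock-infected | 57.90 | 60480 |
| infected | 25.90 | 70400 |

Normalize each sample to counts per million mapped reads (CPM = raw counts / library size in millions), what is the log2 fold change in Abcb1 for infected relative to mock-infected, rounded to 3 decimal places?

1.380

CPM(mock-infected) = 60480 / 57.90 = 1044.5596
CPM(infected) = 70400 / 25.90 = 2718.1467
Fold change = 2718.1467 / 1044.5596 = 2.60219
log2(2.60219) = 1.3797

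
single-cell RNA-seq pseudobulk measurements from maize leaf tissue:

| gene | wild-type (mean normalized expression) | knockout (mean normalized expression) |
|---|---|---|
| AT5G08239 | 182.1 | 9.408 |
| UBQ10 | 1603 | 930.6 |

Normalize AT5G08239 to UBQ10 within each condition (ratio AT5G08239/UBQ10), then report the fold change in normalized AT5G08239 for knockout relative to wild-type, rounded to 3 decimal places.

AT5G08239/UBQ10 (wild-type) = 182.1 / 1603 = 0.1136
AT5G08239/UBQ10 (knockout) = 9.408 / 930.6 = 0.01011
Fold change = 0.01011 / 0.1136 = 0.0890

0.089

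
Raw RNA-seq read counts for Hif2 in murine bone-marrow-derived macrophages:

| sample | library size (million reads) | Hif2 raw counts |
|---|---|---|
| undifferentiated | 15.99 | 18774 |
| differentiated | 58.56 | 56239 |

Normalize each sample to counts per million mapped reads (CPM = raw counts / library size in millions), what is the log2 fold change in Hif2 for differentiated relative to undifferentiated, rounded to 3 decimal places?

CPM(undifferentiated) = 18774 / 15.99 = 1174.1088
CPM(differentiated) = 56239 / 58.56 = 960.3654
Fold change = 960.3654 / 1174.1088 = 0.81795
log2(0.81795) = -0.2899

-0.290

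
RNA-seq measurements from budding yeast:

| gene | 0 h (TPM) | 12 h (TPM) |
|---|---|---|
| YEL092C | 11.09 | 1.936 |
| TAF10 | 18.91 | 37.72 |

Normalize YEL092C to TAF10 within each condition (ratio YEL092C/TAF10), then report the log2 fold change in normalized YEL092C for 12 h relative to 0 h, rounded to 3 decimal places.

-3.514

YEL092C/TAF10 (0 h) = 11.09 / 18.91 = 0.58646
YEL092C/TAF10 (12 h) = 1.936 / 37.72 = 0.051326
Fold change = 0.051326 / 0.58646 = 0.0875
log2(0.0875) = -3.5143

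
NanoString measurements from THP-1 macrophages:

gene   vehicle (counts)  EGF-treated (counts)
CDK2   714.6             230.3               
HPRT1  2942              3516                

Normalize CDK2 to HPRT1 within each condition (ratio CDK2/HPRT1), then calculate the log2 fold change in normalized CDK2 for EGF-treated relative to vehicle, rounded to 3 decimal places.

-1.891

CDK2/HPRT1 (vehicle) = 714.6 / 2942 = 0.2429
CDK2/HPRT1 (EGF-treated) = 230.3 / 3516 = 0.065501
Fold change = 0.065501 / 0.2429 = 0.2697
log2(0.2697) = -1.8908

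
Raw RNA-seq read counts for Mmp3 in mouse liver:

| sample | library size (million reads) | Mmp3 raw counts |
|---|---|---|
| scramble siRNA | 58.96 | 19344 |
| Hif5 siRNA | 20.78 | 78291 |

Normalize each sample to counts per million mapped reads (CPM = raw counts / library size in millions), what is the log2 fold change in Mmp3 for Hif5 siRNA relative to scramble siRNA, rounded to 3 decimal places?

3.522

CPM(scramble siRNA) = 19344 / 58.96 = 328.0868
CPM(Hif5 siRNA) = 78291 / 20.78 = 3767.6131
Fold change = 3767.6131 / 328.0868 = 11.48358
log2(11.48358) = 3.5215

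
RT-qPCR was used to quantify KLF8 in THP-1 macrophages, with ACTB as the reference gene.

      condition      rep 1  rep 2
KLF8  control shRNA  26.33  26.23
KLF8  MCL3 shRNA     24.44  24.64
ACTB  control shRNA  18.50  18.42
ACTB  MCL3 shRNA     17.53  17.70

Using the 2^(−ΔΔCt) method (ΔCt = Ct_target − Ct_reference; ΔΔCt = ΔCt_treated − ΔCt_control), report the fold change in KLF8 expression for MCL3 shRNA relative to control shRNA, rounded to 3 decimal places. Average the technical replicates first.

Mean Ct: KLF8 control shRNA 26.280; KLF8 MCL3 shRNA 24.540; ACTB control shRNA 18.460; ACTB MCL3 shRNA 17.615
ΔCt(control shRNA) = 26.280 − 18.460 = 7.820
ΔCt(MCL3 shRNA) = 24.540 − 17.615 = 6.925
ΔΔCt = 6.925 − 7.820 = -0.895
Fold change = 2^(−(-0.895)) = 2^0.895 = 1.8596

1.860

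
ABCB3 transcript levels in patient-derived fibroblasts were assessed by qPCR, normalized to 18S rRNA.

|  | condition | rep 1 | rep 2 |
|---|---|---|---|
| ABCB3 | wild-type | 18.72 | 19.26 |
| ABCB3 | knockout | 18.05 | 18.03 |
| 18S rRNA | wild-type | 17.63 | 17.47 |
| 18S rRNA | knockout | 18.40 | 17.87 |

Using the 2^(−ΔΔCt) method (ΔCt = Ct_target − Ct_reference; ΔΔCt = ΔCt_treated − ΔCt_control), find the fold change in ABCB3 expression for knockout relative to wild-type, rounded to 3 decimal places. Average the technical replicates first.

2.898

Mean Ct: ABCB3 wild-type 18.990; ABCB3 knockout 18.040; 18S rRNA wild-type 17.550; 18S rRNA knockout 18.135
ΔCt(wild-type) = 18.990 − 17.550 = 1.440
ΔCt(knockout) = 18.040 − 18.135 = -0.095
ΔΔCt = -0.095 − 1.440 = -1.535
Fold change = 2^(−(-1.535)) = 2^1.535 = 2.8979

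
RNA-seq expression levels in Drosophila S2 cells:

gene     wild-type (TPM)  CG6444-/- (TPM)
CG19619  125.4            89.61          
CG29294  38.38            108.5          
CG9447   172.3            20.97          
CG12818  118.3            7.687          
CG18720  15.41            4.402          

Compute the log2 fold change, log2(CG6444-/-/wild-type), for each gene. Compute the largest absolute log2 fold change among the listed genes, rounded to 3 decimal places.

3.944

log2(89.61/125.4) = -0.485  (CG19619)
log2(108.5/38.38) = 1.499  (CG29294)
log2(20.97/172.3) = -3.039  (CG9447)
log2(7.687/118.3) = -3.944  (CG12818)
log2(4.402/15.41) = -1.808  (CG18720)
The largest magnitude belongs to CG12818.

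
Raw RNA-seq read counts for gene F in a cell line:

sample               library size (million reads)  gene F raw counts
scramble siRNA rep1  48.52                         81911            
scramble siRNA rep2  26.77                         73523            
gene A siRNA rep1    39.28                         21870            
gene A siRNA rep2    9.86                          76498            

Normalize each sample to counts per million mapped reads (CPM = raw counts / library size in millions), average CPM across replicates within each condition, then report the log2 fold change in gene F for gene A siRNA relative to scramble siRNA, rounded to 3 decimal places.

0.907

CPM(scramble siRNA rep1) = 81911 / 48.52 = 1688.1904
CPM(scramble siRNA rep2) = 73523 / 26.77 = 2746.4699
CPM(gene A siRNA rep1) = 21870 / 39.28 = 556.7719
CPM(gene A siRNA rep2) = 76498 / 9.86 = 7758.4178
mean CPM(scramble siRNA) = 2217.3302; mean CPM(gene A siRNA) = 4157.5949
Fold change = 4157.5949 / 2217.3302 = 1.87505
log2(1.87505) = 0.9069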